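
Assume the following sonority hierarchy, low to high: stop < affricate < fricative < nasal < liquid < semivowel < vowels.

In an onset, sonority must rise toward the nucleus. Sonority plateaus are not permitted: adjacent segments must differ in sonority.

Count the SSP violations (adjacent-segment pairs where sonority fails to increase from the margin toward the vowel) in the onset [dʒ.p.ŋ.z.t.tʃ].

3

/dʒ/: affricate = 2.
/p/: stop = 1.
/ŋ/: nasal = 4.
/z/: fricative = 3.
/t/: stop = 1.
/tʃ/: affricate = 2.
/dʒ/→/p/: 2→1 (does not rise) — violation.
/p/→/ŋ/: 1→4 (rises) — ok.
/ŋ/→/z/: 4→3 (does not rise) — violation.
/z/→/t/: 3→1 (does not rise) — violation.
/t/→/tʃ/: 1→2 (rises) — ok.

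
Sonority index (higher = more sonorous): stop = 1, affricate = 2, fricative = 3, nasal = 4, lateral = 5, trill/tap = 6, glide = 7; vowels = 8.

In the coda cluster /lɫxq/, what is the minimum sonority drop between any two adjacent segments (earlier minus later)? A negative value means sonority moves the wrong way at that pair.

/l/: lateral = 5.
/ɫ/: lateral = 5.
/x/: fricative = 3.
/q/: stop = 1.
/l/→/ɫ/: change +0.
/ɫ/→/x/: change +2.
/x/→/q/: change +2.
Minimum = 0.

0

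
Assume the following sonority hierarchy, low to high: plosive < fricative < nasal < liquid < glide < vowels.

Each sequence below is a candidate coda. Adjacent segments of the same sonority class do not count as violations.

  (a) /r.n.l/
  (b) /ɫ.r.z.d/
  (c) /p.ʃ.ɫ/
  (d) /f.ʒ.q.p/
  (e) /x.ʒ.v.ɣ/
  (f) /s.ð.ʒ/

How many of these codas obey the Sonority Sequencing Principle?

4

(a) 4-3-4 → violates
(b) 4-4-2-1 → obeys
(c) 1-2-4 → violates
(d) 2-2-1-1 → obeys
(e) 2-2-2-2 → obeys
(f) 2-2-2 → obeys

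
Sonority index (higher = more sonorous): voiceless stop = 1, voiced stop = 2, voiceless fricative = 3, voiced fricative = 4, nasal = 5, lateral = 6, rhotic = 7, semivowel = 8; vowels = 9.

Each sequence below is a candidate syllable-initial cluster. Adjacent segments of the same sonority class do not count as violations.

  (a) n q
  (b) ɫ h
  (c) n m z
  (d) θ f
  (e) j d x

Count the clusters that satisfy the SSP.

(a) 5-1 → violates
(b) 6-3 → violates
(c) 5-5-4 → violates
(d) 3-3 → obeys
(e) 8-2-3 → violates

1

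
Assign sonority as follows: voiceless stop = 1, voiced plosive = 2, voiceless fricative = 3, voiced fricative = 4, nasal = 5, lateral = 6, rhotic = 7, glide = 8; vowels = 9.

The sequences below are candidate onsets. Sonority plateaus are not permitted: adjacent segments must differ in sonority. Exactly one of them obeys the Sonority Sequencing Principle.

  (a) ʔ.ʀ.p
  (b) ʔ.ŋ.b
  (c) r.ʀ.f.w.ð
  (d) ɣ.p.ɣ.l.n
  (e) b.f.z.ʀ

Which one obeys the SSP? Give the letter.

(a) sonority 1-7-1: ill-formed.
(b) sonority 1-5-2: ill-formed.
(c) sonority 7-7-3-8-4: ill-formed.
(d) sonority 4-1-4-6-5: ill-formed.
(e) sonority 2-3-4-7: well-formed.

e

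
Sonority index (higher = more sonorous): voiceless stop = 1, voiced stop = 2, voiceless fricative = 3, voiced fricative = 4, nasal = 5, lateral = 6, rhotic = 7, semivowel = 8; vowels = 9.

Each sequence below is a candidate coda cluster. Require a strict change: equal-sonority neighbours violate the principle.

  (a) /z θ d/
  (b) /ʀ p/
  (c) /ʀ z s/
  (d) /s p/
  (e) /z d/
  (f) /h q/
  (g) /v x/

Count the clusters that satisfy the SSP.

(a) sonority 4-3-2: well-formed.
(b) sonority 7-1: well-formed.
(c) sonority 7-4-3: well-formed.
(d) sonority 3-1: well-formed.
(e) sonority 4-2: well-formed.
(f) sonority 3-1: well-formed.
(g) sonority 4-3: well-formed.

7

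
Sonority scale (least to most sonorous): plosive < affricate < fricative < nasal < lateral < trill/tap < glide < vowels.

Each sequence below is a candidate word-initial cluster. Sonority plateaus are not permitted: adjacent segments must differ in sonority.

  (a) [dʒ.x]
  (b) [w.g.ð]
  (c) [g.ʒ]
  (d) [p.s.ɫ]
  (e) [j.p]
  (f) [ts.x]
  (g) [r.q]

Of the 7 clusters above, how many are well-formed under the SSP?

(a) 2-3 → obeys
(b) 7-1-3 → violates
(c) 1-3 → obeys
(d) 1-3-5 → obeys
(e) 7-1 → violates
(f) 2-3 → obeys
(g) 6-1 → violates

4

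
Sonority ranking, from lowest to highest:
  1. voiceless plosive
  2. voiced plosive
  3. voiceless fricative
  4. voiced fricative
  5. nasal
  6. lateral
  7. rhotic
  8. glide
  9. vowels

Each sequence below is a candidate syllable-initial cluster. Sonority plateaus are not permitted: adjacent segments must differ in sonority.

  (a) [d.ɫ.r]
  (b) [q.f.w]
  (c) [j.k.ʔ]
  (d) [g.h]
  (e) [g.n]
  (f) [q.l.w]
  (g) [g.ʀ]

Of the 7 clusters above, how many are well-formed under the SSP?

(a) [d.ɫ.r]: profile 2-6-7 — obeys.
(b) [q.f.w]: profile 1-3-8 — obeys.
(c) [j.k.ʔ]: profile 8-1-1 — violates.
(d) [g.h]: profile 2-3 — obeys.
(e) [g.n]: profile 2-5 — obeys.
(f) [q.l.w]: profile 1-6-8 — obeys.
(g) [g.ʀ]: profile 2-7 — obeys.

6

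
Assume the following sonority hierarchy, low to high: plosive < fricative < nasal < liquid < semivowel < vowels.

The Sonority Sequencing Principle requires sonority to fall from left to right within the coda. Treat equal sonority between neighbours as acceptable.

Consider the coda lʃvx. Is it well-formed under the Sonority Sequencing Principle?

/l/: liquid = 4.
/ʃ/: fricative = 2.
/v/: fricative = 2.
/x/: fricative = 2.
The profile 4-2-2-2 is non-increasing (plateaus allowed), so the coda satisfies the SSP.

yes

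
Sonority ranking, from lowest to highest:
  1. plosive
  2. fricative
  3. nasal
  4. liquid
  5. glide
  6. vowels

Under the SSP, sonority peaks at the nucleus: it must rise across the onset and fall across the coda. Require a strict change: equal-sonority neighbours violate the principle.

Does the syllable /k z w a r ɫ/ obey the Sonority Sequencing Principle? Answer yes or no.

Onset: /k/ is a plosive (sonority 1), /z/ is a fricative (sonority 2), /w/ is a glide (sonority 5); then the nucleus /a/ (sonority 6).
Onset profile 1-2-5-6 — rises to the nucleus.
Coda: /r/ is a liquid (sonority 4), /ɫ/ is a liquid (sonority 4).
Coda profile 6-4-4 — does not strictly fall throughout.

no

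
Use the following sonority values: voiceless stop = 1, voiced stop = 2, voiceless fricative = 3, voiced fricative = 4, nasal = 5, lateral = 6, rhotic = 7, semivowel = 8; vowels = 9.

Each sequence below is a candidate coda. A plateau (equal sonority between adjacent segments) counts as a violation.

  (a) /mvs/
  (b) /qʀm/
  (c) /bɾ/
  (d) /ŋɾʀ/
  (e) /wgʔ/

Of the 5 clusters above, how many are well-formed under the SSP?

2

(a) 5-4-3 → obeys
(b) 1-7-5 → violates
(c) 2-7 → violates
(d) 5-7-7 → violates
(e) 8-2-1 → obeys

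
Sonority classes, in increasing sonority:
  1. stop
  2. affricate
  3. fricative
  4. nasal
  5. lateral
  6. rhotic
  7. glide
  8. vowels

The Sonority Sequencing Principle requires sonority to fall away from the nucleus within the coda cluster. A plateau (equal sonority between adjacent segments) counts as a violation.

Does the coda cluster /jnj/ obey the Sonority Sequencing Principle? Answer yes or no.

no

/j/ — glide, sonority 7.
/n/ — nasal, sonority 4.
/j/ — glide, sonority 7.
The profile is 7-4-7. Between /n/ (4) and /j/ (7) sonority does not fall, so the cluster violates the SSP.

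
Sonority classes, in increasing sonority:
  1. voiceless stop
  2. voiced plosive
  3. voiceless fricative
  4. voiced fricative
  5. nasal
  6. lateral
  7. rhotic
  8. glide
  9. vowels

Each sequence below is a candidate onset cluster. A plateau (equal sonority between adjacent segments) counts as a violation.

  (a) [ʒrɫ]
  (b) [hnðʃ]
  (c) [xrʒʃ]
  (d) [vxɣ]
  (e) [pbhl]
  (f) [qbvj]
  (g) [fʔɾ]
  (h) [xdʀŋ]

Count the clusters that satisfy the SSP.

2

(a) sonority 4-7-6: ill-formed.
(b) sonority 3-5-4-3: ill-formed.
(c) sonority 3-7-4-3: ill-formed.
(d) sonority 4-3-4: ill-formed.
(e) sonority 1-2-3-6: well-formed.
(f) sonority 1-2-4-8: well-formed.
(g) sonority 3-1-7: ill-formed.
(h) sonority 3-2-7-5: ill-formed.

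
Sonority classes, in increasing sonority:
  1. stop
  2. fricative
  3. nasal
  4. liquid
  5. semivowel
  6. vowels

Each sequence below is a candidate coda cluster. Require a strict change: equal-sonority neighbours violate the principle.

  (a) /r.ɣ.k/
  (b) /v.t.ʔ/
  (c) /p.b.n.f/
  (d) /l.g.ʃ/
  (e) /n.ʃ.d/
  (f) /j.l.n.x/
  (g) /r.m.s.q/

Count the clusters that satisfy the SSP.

(a) /r.ɣ.k/: profile 4-2-1 — obeys.
(b) /v.t.ʔ/: profile 2-1-1 — violates.
(c) /p.b.n.f/: profile 1-1-3-2 — violates.
(d) /l.g.ʃ/: profile 4-1-2 — violates.
(e) /n.ʃ.d/: profile 3-2-1 — obeys.
(f) /j.l.n.x/: profile 5-4-3-2 — obeys.
(g) /r.m.s.q/: profile 4-3-2-1 — obeys.

4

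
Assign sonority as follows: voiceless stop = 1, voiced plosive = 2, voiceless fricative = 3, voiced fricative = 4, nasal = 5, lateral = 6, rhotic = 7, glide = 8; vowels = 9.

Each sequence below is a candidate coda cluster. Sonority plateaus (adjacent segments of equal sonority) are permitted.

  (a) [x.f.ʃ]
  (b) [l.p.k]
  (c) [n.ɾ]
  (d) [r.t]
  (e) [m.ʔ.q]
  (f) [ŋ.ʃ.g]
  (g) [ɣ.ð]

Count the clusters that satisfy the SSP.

(a) [x.f.ʃ]: profile 3-3-3 — obeys.
(b) [l.p.k]: profile 6-1-1 — obeys.
(c) [n.ɾ]: profile 5-7 — violates.
(d) [r.t]: profile 7-1 — obeys.
(e) [m.ʔ.q]: profile 5-1-1 — obeys.
(f) [ŋ.ʃ.g]: profile 5-3-2 — obeys.
(g) [ɣ.ð]: profile 4-4 — obeys.

6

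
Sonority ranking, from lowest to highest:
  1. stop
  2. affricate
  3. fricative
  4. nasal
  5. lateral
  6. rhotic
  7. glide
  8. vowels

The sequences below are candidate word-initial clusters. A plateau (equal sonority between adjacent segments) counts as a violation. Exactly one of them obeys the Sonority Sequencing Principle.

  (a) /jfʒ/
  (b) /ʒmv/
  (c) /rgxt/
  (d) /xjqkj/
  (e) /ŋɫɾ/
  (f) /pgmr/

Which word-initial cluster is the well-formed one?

(a) 7-3-3 → violates
(b) 3-4-3 → violates
(c) 6-1-3-1 → violates
(d) 3-7-1-1-7 → violates
(e) 4-5-6 → obeys
(f) 1-1-4-6 → violates

e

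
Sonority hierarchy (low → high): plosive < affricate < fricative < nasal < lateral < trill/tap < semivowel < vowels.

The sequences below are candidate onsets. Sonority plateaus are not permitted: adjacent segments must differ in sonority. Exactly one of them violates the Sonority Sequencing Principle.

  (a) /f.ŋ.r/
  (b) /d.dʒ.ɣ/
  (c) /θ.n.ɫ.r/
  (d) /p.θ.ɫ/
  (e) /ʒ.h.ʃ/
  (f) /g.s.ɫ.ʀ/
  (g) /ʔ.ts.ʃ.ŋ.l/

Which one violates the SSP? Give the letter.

e

(a) sonority 3-4-6: well-formed.
(b) sonority 1-2-3: well-formed.
(c) sonority 3-4-5-6: well-formed.
(d) sonority 1-3-5: well-formed.
(e) sonority 3-3-3: ill-formed.
(f) sonority 1-3-5-6: well-formed.
(g) sonority 1-2-3-4-5: well-formed.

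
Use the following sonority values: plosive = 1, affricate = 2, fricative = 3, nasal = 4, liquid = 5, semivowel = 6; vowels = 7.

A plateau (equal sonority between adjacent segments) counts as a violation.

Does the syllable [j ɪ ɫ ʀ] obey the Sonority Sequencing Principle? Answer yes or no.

Onset: /j/ is a semivowel (sonority 6); then the nucleus /ɪ/ (sonority 7).
Onset profile 6-7 — rises to the nucleus.
Coda: /ɫ/ is a liquid (sonority 5), /ʀ/ is a liquid (sonority 5).
Coda profile 7-5-5 — does not strictly fall throughout.

no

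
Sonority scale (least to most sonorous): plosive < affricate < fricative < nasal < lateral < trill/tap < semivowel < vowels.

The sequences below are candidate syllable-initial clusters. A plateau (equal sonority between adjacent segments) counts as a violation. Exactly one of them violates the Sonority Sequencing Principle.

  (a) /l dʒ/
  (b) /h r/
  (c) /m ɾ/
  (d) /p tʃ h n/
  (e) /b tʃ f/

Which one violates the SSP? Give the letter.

a

(a) sonority 5-2: ill-formed.
(b) sonority 3-6: well-formed.
(c) sonority 4-6: well-formed.
(d) sonority 1-2-3-4: well-formed.
(e) sonority 1-2-3: well-formed.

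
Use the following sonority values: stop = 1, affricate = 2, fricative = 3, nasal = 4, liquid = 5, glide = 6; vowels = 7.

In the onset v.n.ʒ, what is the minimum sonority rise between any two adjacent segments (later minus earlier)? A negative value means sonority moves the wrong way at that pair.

/v/: fricative = 3.
/n/: nasal = 4.
/ʒ/: fricative = 3.
/v/→/n/: change +1.
/n/→/ʒ/: change -1.
Minimum = -1.

-1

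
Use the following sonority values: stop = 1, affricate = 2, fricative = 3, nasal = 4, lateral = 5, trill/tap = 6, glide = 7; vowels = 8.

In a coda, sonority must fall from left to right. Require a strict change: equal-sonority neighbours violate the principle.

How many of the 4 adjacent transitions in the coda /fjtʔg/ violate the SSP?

/f/: fricative = 3.
/j/: glide = 7.
/t/: stop = 1.
/ʔ/: stop = 1.
/g/: stop = 1.
/f/→/j/: 3→7 (does not fall) — violation.
/j/→/t/: 7→1 (falls) — ok.
/t/→/ʔ/: 1→1 (plateau) — violation.
/ʔ/→/g/: 1→1 (plateau) — violation.

3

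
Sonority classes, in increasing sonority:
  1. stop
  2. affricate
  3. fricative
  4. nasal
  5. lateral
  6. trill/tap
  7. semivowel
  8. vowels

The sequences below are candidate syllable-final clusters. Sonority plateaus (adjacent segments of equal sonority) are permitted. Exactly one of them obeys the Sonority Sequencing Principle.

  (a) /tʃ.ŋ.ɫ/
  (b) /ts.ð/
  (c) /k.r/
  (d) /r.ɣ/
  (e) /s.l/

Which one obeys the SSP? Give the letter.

(a) /tʃ.ŋ.ɫ/: profile 2-4-5 — violates.
(b) /ts.ð/: profile 2-3 — violates.
(c) /k.r/: profile 1-6 — violates.
(d) /r.ɣ/: profile 6-3 — obeys.
(e) /s.l/: profile 3-5 — violates.

d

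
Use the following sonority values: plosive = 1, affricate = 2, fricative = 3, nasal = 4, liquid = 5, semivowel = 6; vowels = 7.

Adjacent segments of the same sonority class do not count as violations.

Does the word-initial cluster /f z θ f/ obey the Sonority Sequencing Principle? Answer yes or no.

/f/: fricative = 3.
/z/: fricative = 3.
/θ/: fricative = 3.
/f/: fricative = 3.
The profile 3-3-3-3 is non-decreasing (plateaus allowed), so the word-initial cluster satisfies the SSP.

yes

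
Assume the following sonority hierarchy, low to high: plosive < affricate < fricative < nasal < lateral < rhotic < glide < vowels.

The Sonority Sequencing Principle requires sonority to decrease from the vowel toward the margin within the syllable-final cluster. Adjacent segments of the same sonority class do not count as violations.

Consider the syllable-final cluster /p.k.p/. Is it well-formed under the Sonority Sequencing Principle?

/p/ — plosive, sonority 1.
/k/ — plosive, sonority 1.
/p/ — plosive, sonority 1.
The profile 1-1-1 is non-increasing (plateaus allowed), so the syllable-final cluster satisfies the SSP.

yes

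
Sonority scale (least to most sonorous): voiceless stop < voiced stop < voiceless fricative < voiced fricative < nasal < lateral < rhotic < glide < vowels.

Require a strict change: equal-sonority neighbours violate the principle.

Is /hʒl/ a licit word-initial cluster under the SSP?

yes

/h/ — voiceless fricative, sonority 3.
/ʒ/ — voiced fricative, sonority 4.
/l/ — lateral, sonority 6.
The profile 3-4-6 strictly rises, so the word-initial cluster satisfies the SSP.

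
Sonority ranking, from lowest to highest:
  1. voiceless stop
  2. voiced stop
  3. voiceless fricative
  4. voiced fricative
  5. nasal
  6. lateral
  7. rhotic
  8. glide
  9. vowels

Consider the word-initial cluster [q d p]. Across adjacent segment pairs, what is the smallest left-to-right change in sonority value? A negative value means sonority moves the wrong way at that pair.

-1

/q/: voiceless stop = 1.
/d/: voiced stop = 2.
/p/: voiceless stop = 1.
/q/→/d/: change +1.
/d/→/p/: change -1.
Minimum = -1.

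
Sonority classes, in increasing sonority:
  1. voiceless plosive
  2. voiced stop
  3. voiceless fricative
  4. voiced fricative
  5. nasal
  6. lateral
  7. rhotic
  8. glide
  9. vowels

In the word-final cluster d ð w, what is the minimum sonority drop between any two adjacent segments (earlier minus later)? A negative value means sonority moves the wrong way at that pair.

/d/ — voiced stop, sonority 2.
/ð/ — voiced fricative, sonority 4.
/w/ — glide, sonority 8.
/d/→/ð/: change -2.
/ð/→/w/: change -4.
Minimum = -4.

-4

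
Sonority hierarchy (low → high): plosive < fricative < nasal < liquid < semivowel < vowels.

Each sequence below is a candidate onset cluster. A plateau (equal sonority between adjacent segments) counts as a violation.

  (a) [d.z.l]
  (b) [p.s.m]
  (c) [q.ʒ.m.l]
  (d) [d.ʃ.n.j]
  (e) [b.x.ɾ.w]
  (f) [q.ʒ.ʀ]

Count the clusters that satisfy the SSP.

6

(a) [d.z.l]: profile 1-2-4 — obeys.
(b) [p.s.m]: profile 1-2-3 — obeys.
(c) [q.ʒ.m.l]: profile 1-2-3-4 — obeys.
(d) [d.ʃ.n.j]: profile 1-2-3-5 — obeys.
(e) [b.x.ɾ.w]: profile 1-2-4-5 — obeys.
(f) [q.ʒ.ʀ]: profile 1-2-4 — obeys.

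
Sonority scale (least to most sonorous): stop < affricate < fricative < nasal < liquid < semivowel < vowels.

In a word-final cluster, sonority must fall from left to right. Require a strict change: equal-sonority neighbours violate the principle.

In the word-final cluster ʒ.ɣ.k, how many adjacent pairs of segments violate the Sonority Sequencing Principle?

1

/ʒ/ is a fricative (sonority 3).
/ɣ/ is a fricative (sonority 3).
/k/ is a stop (sonority 1).
/ʒ/→/ɣ/: 3→3 (plateau) — violation.
/ɣ/→/k/: 3→1 (falls) — ok.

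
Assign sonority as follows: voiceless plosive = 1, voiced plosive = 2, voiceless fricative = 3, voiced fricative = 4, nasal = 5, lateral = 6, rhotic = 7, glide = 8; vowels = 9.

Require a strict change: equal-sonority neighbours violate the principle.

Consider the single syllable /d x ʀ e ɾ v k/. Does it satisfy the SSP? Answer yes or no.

yes

Onset: /d/ is a voiced plosive (sonority 2), /x/ is a voiceless fricative (sonority 3), /ʀ/ is a rhotic (sonority 7); then the nucleus /e/ (sonority 9).
Onset profile 2-3-7-9 — rises to the nucleus.
Coda: /ɾ/ is a rhotic (sonority 7), /v/ is a voiced fricative (sonority 4), /k/ is a voiceless plosive (sonority 1).
Coda profile 9-7-4-1 — falls from the nucleus.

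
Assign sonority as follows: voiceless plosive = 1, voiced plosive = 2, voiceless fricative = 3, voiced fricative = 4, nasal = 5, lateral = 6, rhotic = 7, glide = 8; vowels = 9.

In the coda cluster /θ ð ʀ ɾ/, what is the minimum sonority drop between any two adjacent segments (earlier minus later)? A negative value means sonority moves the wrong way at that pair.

-3

/θ/ is a voiceless fricative (sonority 3).
/ð/ is a voiced fricative (sonority 4).
/ʀ/ is a rhotic (sonority 7).
/ɾ/ is a rhotic (sonority 7).
/θ/→/ð/: change -1.
/ð/→/ʀ/: change -3.
/ʀ/→/ɾ/: change +0.
Minimum = -3.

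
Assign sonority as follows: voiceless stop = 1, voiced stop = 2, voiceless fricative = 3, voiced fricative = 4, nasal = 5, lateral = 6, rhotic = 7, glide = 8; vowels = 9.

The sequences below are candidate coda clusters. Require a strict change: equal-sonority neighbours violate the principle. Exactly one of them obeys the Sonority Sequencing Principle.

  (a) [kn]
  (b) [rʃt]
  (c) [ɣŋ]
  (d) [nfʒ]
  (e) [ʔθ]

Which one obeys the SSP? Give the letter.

(a) 1-5 → violates
(b) 7-3-1 → obeys
(c) 4-5 → violates
(d) 5-3-4 → violates
(e) 1-3 → violates

b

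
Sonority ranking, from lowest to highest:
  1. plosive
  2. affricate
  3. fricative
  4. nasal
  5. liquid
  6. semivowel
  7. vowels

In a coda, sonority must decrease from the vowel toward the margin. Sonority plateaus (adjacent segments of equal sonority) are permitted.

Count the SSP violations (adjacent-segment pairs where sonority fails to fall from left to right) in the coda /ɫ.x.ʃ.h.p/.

0

/ɫ/ is a liquid (sonority 5).
/x/ is a fricative (sonority 3).
/ʃ/ is a fricative (sonority 3).
/h/ is a fricative (sonority 3).
/p/ is a plosive (sonority 1).
/ɫ/→/x/: 5→3 (falls) — ok.
/x/→/ʃ/: 3→3 (plateau, allowed) — ok.
/ʃ/→/h/: 3→3 (plateau, allowed) — ok.
/h/→/p/: 3→1 (falls) — ok.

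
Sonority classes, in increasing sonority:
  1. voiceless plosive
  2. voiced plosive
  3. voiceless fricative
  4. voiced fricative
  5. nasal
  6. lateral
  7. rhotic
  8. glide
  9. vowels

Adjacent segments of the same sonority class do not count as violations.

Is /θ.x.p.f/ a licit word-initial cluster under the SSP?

no

/θ/ is a voiceless fricative (sonority 3).
/x/ is a voiceless fricative (sonority 3).
/p/ is a voiceless plosive (sonority 1).
/f/ is a voiceless fricative (sonority 3).
The profile is 3-3-1-3. Between /x/ (3) and /p/ (1) sonority does not rise, so the cluster violates the SSP.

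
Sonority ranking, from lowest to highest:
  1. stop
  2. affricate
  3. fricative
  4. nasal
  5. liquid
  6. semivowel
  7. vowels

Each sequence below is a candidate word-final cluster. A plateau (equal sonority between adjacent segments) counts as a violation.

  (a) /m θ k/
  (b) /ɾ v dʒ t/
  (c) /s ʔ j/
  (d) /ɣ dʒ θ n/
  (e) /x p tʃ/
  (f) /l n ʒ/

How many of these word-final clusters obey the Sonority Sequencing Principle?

(a) /m θ k/: profile 4-3-1 — obeys.
(b) /ɾ v dʒ t/: profile 5-3-2-1 — obeys.
(c) /s ʔ j/: profile 3-1-6 — violates.
(d) /ɣ dʒ θ n/: profile 3-2-3-4 — violates.
(e) /x p tʃ/: profile 3-1-2 — violates.
(f) /l n ʒ/: profile 5-4-3 — obeys.

3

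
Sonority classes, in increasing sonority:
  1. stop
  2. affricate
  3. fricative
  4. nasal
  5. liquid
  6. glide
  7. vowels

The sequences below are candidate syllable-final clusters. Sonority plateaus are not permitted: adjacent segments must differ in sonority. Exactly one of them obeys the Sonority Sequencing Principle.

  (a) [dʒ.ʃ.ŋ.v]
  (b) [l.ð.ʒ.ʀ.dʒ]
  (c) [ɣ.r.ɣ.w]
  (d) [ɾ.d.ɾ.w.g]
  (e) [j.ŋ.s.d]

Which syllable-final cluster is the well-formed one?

(a) 2-3-4-3 → violates
(b) 5-3-3-5-2 → violates
(c) 3-5-3-6 → violates
(d) 5-1-5-6-1 → violates
(e) 6-4-3-1 → obeys

e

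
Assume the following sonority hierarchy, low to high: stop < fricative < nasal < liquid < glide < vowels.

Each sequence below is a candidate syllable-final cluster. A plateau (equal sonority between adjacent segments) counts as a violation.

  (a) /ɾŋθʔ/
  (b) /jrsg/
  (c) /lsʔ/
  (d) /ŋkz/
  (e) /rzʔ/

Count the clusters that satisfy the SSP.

(a) /ɾŋθʔ/: profile 4-3-2-1 — obeys.
(b) /jrsg/: profile 5-4-2-1 — obeys.
(c) /lsʔ/: profile 4-2-1 — obeys.
(d) /ŋkz/: profile 3-1-2 — violates.
(e) /rzʔ/: profile 4-2-1 — obeys.

4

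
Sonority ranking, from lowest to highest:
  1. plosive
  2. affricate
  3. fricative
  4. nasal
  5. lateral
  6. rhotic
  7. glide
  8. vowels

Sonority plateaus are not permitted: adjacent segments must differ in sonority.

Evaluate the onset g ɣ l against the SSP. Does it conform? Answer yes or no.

yes

/g/ — plosive, sonority 1.
/ɣ/ — fricative, sonority 3.
/l/ — lateral, sonority 5.
The profile 1-3-5 strictly rises, so the onset satisfies the SSP.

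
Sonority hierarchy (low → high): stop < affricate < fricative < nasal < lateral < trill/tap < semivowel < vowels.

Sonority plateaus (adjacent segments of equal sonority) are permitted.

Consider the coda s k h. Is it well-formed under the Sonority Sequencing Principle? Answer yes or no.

no

/s/: fricative = 3.
/k/: stop = 1.
/h/: fricative = 3.
The profile is 3-1-3. Between /k/ (1) and /h/ (3) sonority does not fall, so the cluster violates the SSP.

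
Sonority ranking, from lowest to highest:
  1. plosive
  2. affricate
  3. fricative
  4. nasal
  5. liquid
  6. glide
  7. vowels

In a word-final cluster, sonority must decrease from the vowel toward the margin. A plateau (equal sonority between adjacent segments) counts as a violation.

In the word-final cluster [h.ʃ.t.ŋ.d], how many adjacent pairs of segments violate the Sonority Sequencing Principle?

/h/ — fricative, sonority 3.
/ʃ/ — fricative, sonority 3.
/t/ — plosive, sonority 1.
/ŋ/ — nasal, sonority 4.
/d/ — plosive, sonority 1.
/h/→/ʃ/: 3→3 (plateau) — violation.
/ʃ/→/t/: 3→1 (falls) — ok.
/t/→/ŋ/: 1→4 (does not fall) — violation.
/ŋ/→/d/: 4→1 (falls) — ok.

2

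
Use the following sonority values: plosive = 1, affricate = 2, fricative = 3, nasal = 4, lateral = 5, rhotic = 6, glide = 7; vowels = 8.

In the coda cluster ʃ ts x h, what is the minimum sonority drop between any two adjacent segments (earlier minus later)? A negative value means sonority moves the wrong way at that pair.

-1

/ʃ/: fricative = 3.
/ts/: affricate = 2.
/x/: fricative = 3.
/h/: fricative = 3.
/ʃ/→/ts/: change +1.
/ts/→/x/: change -1.
/x/→/h/: change +0.
Minimum = -1.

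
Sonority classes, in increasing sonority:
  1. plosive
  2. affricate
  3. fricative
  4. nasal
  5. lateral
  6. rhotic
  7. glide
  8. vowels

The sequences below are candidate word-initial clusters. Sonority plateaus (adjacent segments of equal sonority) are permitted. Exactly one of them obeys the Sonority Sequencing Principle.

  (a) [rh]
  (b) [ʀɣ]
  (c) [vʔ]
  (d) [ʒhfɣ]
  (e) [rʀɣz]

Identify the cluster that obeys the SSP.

d

(a) 6-3 → violates
(b) 6-3 → violates
(c) 3-1 → violates
(d) 3-3-3-3 → obeys
(e) 6-6-3-3 → violates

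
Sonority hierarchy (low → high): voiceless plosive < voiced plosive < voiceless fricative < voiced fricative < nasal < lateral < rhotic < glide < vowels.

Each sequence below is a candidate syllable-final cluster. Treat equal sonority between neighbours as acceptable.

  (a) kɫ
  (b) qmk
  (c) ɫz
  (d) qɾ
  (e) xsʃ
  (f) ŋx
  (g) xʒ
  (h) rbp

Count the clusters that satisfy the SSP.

(a) 1-6 → violates
(b) 1-5-1 → violates
(c) 6-4 → obeys
(d) 1-7 → violates
(e) 3-3-3 → obeys
(f) 5-3 → obeys
(g) 3-4 → violates
(h) 7-2-1 → obeys

4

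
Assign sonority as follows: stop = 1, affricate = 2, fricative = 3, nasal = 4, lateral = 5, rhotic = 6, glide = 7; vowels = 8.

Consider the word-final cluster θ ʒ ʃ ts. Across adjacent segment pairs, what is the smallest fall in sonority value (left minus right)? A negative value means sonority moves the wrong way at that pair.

/θ/ is a fricative (sonority 3).
/ʒ/ is a fricative (sonority 3).
/ʃ/ is a fricative (sonority 3).
/ts/ is an affricate (sonority 2).
/θ/→/ʒ/: change +0.
/ʒ/→/ʃ/: change +0.
/ʃ/→/ts/: change +1.
Minimum = 0.

0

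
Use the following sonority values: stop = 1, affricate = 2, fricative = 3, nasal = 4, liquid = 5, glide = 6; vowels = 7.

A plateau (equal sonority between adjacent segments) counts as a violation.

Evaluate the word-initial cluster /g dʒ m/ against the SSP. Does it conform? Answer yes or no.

/g/ — stop, sonority 1.
/dʒ/ — affricate, sonority 2.
/m/ — nasal, sonority 4.
The profile 1-2-4 strictly rises, so the word-initial cluster satisfies the SSP.

yes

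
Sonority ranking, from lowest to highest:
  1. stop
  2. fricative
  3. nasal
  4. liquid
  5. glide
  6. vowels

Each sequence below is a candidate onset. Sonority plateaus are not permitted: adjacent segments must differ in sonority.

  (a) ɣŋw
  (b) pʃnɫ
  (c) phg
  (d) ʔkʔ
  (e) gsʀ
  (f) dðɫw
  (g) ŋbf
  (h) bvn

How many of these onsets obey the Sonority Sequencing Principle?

5

(a) 2-3-5 → obeys
(b) 1-2-3-4 → obeys
(c) 1-2-1 → violates
(d) 1-1-1 → violates
(e) 1-2-4 → obeys
(f) 1-2-4-5 → obeys
(g) 3-1-2 → violates
(h) 1-2-3 → obeys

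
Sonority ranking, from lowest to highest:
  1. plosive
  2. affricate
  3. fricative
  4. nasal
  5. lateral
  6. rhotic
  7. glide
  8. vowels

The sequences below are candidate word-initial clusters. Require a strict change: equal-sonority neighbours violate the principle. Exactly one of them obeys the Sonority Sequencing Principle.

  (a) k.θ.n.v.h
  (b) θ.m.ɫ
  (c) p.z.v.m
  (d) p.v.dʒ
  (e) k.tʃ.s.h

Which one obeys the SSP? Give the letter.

(a) k.θ.n.v.h: profile 1-3-4-3-3 — violates.
(b) θ.m.ɫ: profile 3-4-5 — obeys.
(c) p.z.v.m: profile 1-3-3-4 — violates.
(d) p.v.dʒ: profile 1-3-2 — violates.
(e) k.tʃ.s.h: profile 1-2-3-3 — violates.

b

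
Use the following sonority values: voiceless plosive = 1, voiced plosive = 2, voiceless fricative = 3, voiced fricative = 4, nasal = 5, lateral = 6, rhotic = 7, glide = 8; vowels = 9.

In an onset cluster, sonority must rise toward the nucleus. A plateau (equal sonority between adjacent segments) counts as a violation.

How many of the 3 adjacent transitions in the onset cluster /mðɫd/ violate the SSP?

/m/: nasal = 5.
/ð/: voiced fricative = 4.
/ɫ/: lateral = 6.
/d/: voiced plosive = 2.
/m/→/ð/: 5→4 (does not rise) — violation.
/ð/→/ɫ/: 4→6 (rises) — ok.
/ɫ/→/d/: 6→2 (does not rise) — violation.

2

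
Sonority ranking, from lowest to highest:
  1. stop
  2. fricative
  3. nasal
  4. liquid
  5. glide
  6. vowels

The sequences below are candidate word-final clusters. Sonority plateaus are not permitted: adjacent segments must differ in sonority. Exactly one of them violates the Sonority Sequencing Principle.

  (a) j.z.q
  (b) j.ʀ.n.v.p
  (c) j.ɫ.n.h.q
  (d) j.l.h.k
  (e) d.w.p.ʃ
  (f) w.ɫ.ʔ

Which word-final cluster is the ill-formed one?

(a) j.z.q: profile 5-2-1 — obeys.
(b) j.ʀ.n.v.p: profile 5-4-3-2-1 — obeys.
(c) j.ɫ.n.h.q: profile 5-4-3-2-1 — obeys.
(d) j.l.h.k: profile 5-4-2-1 — obeys.
(e) d.w.p.ʃ: profile 1-5-1-2 — violates.
(f) w.ɫ.ʔ: profile 5-4-1 — obeys.

e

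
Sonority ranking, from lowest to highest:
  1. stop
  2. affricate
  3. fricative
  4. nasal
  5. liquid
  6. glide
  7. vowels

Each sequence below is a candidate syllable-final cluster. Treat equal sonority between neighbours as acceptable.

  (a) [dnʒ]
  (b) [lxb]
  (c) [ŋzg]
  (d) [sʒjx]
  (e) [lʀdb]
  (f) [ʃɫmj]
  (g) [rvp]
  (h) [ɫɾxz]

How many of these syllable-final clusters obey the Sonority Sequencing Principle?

(a) sonority 1-4-3: ill-formed.
(b) sonority 5-3-1: well-formed.
(c) sonority 4-3-1: well-formed.
(d) sonority 3-3-6-3: ill-formed.
(e) sonority 5-5-1-1: well-formed.
(f) sonority 3-5-4-6: ill-formed.
(g) sonority 5-3-1: well-formed.
(h) sonority 5-5-3-3: well-formed.

5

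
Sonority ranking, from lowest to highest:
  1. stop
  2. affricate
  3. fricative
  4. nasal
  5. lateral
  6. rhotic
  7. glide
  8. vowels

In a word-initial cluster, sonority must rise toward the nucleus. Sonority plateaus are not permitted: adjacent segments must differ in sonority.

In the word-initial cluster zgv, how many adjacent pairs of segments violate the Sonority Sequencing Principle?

/z/ — fricative, sonority 3.
/g/ — stop, sonority 1.
/v/ — fricative, sonority 3.
/z/→/g/: 3→1 (does not rise) — violation.
/g/→/v/: 1→3 (rises) — ok.

1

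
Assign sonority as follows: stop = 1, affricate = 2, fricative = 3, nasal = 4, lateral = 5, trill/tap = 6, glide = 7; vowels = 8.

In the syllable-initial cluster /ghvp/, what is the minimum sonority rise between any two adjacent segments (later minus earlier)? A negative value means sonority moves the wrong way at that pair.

/g/ is a stop (sonority 1).
/h/ is a fricative (sonority 3).
/v/ is a fricative (sonority 3).
/p/ is a stop (sonority 1).
/g/→/h/: change +2.
/h/→/v/: change +0.
/v/→/p/: change -2.
Minimum = -2.

-2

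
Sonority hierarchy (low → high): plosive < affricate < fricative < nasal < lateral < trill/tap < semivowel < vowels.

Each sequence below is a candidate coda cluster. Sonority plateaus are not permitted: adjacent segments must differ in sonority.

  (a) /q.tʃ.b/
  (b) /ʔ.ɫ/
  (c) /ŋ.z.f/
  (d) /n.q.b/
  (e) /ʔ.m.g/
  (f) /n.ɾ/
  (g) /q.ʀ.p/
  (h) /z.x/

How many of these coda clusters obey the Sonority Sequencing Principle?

(a) 1-2-1 → violates
(b) 1-5 → violates
(c) 4-3-3 → violates
(d) 4-1-1 → violates
(e) 1-4-1 → violates
(f) 4-6 → violates
(g) 1-6-1 → violates
(h) 3-3 → violates

0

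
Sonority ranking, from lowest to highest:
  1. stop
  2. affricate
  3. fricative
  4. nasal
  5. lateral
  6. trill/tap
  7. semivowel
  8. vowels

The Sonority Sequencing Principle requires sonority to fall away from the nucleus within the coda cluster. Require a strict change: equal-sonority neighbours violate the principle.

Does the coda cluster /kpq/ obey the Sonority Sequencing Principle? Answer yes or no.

no

/k/ is a stop (sonority 1).
/p/ is a stop (sonority 1).
/q/ is a stop (sonority 1).
The profile is 1-1-1. Between /k/ (1) and /p/ (1) sonority does not fall, so the cluster violates the SSP.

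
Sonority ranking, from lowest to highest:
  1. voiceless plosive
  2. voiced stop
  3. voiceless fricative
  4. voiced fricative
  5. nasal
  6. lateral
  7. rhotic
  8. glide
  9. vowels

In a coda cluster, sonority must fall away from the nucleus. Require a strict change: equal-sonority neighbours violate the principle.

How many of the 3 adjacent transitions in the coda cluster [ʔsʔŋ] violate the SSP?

2

/ʔ/ is a voiceless plosive (sonority 1).
/s/ is a voiceless fricative (sonority 3).
/ʔ/ is a voiceless plosive (sonority 1).
/ŋ/ is a nasal (sonority 5).
/ʔ/→/s/: 1→3 (does not fall) — violation.
/s/→/ʔ/: 3→1 (falls) — ok.
/ʔ/→/ŋ/: 1→5 (does not fall) — violation.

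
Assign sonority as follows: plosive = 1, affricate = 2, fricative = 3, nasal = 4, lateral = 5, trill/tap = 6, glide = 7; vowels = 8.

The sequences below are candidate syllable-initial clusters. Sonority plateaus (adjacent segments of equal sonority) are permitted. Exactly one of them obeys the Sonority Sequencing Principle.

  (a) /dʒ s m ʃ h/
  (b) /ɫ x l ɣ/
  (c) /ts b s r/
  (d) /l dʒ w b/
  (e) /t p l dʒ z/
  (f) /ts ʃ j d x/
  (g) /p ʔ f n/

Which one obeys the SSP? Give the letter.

(a) /dʒ s m ʃ h/: profile 2-3-4-3-3 — violates.
(b) /ɫ x l ɣ/: profile 5-3-5-3 — violates.
(c) /ts b s r/: profile 2-1-3-6 — violates.
(d) /l dʒ w b/: profile 5-2-7-1 — violates.
(e) /t p l dʒ z/: profile 1-1-5-2-3 — violates.
(f) /ts ʃ j d x/: profile 2-3-7-1-3 — violates.
(g) /p ʔ f n/: profile 1-1-3-4 — obeys.

g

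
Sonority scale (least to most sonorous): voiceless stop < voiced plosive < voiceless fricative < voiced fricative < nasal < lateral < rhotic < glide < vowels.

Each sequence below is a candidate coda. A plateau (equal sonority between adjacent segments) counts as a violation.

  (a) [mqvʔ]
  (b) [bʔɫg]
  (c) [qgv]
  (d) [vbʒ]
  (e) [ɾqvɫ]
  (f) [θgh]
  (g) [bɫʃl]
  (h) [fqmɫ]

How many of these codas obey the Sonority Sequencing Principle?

(a) sonority 5-1-4-1: ill-formed.
(b) sonority 2-1-6-2: ill-formed.
(c) sonority 1-2-4: ill-formed.
(d) sonority 4-2-4: ill-formed.
(e) sonority 7-1-4-6: ill-formed.
(f) sonority 3-2-3: ill-formed.
(g) sonority 2-6-3-6: ill-formed.
(h) sonority 3-1-5-6: ill-formed.

0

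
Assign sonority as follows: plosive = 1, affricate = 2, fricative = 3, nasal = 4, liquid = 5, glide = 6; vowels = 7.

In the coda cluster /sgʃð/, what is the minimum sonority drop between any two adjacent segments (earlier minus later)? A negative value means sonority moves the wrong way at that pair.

/s/ — fricative, sonority 3.
/g/ — plosive, sonority 1.
/ʃ/ — fricative, sonority 3.
/ð/ — fricative, sonority 3.
/s/→/g/: change +2.
/g/→/ʃ/: change -2.
/ʃ/→/ð/: change +0.
Minimum = -2.

-2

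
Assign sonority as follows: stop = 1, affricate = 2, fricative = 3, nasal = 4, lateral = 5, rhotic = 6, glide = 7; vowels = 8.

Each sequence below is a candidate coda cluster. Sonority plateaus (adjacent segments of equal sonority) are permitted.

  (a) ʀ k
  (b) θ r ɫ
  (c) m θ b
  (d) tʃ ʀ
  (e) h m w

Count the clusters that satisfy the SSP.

2

(a) sonority 6-1: well-formed.
(b) sonority 3-6-5: ill-formed.
(c) sonority 4-3-1: well-formed.
(d) sonority 2-6: ill-formed.
(e) sonority 3-4-7: ill-formed.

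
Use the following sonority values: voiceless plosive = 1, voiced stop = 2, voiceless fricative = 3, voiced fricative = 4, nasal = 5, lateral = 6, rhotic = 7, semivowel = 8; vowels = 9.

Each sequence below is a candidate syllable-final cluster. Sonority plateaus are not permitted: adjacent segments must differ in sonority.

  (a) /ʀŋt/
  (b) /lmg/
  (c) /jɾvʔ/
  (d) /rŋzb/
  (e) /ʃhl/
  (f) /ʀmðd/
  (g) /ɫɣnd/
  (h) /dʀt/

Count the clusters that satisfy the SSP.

(a) sonority 7-5-1: well-formed.
(b) sonority 6-5-2: well-formed.
(c) sonority 8-7-4-1: well-formed.
(d) sonority 7-5-4-2: well-formed.
(e) sonority 3-3-6: ill-formed.
(f) sonority 7-5-4-2: well-formed.
(g) sonority 6-4-5-2: ill-formed.
(h) sonority 2-7-1: ill-formed.

5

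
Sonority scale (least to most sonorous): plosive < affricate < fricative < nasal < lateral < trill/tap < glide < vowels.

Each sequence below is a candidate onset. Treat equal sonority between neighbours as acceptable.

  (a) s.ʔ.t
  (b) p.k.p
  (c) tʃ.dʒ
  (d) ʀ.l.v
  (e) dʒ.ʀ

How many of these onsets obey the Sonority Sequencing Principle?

(a) sonority 3-1-1: ill-formed.
(b) sonority 1-1-1: well-formed.
(c) sonority 2-2: well-formed.
(d) sonority 6-5-3: ill-formed.
(e) sonority 2-6: well-formed.

3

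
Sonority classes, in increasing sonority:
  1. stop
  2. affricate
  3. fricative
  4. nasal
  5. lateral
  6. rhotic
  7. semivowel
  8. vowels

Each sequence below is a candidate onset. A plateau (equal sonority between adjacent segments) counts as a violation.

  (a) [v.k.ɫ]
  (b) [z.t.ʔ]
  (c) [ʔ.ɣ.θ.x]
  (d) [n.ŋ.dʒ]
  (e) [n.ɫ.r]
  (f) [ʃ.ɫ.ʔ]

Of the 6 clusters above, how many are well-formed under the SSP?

1

(a) sonority 3-1-5: ill-formed.
(b) sonority 3-1-1: ill-formed.
(c) sonority 1-3-3-3: ill-formed.
(d) sonority 4-4-2: ill-formed.
(e) sonority 4-5-6: well-formed.
(f) sonority 3-5-1: ill-formed.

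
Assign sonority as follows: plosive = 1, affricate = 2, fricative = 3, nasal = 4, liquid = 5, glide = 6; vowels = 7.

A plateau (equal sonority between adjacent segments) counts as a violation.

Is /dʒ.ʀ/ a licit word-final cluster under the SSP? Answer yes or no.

no

/dʒ/: affricate = 2.
/ʀ/: liquid = 5.
The profile is 2-5. Between /dʒ/ (2) and /ʀ/ (5) sonority does not fall, so the cluster violates the SSP.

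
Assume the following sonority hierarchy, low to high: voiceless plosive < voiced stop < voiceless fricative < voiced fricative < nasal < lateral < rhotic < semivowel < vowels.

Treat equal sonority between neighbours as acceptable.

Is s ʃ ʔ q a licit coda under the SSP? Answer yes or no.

yes

/s/: voiceless fricative = 3.
/ʃ/: voiceless fricative = 3.
/ʔ/: voiceless plosive = 1.
/q/: voiceless plosive = 1.
The profile 3-3-1-1 is non-increasing (plateaus allowed), so the coda satisfies the SSP.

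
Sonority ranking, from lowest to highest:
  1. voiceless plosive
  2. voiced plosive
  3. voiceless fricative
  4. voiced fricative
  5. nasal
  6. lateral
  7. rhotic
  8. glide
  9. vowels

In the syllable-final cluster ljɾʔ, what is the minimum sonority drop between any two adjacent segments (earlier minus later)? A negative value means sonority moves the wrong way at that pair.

/l/: lateral = 6.
/j/: glide = 8.
/ɾ/: rhotic = 7.
/ʔ/: voiceless plosive = 1.
/l/→/j/: change -2.
/j/→/ɾ/: change +1.
/ɾ/→/ʔ/: change +6.
Minimum = -2.

-2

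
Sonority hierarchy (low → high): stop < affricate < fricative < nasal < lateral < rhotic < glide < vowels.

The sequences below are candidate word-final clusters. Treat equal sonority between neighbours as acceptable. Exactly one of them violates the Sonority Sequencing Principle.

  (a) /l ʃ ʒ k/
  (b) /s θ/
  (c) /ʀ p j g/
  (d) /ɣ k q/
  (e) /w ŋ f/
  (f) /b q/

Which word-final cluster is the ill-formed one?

c

(a) 5-3-3-1 → obeys
(b) 3-3 → obeys
(c) 6-1-7-1 → violates
(d) 3-1-1 → obeys
(e) 7-4-3 → obeys
(f) 1-1 → obeys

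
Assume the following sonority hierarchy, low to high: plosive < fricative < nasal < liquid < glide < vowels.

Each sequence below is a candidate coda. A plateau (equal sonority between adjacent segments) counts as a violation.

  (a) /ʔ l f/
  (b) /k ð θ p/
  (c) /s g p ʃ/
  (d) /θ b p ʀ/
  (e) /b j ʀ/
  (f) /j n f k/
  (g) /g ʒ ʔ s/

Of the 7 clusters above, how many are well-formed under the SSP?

(a) sonority 1-4-2: ill-formed.
(b) sonority 1-2-2-1: ill-formed.
(c) sonority 2-1-1-2: ill-formed.
(d) sonority 2-1-1-4: ill-formed.
(e) sonority 1-5-4: ill-formed.
(f) sonority 5-3-2-1: well-formed.
(g) sonority 1-2-1-2: ill-formed.

1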